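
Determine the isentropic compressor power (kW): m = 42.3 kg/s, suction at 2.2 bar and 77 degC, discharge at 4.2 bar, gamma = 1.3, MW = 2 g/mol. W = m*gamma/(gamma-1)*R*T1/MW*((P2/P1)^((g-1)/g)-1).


Isentropic work: W = m*(gamma/(gamma-1))*(R*T1/MW)*((P2/P1)^((gamma-1)/gamma) - 1)
T1 = 77 + 273.15 = 350.15 K
Pressure ratio = 4.2 / 2.2 = 1.90909
Exponent = (1.3 - 1)/1.3 = 0.230769
(P2/P1)^exp - 1 = 1.90909^0.230769 - 1 = 0.16093
W = 42.3 * 1.3 / 0.3 * 8.314 * 350.15 / 2 * 0.16093 = 42940

42940 kW


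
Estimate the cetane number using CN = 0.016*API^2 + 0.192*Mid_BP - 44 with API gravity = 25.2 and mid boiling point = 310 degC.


CN = 0.016 * 25.2^2 + 0.192 * 310 - 44
CN = 10.16064 + 59.52 - 44 = 25.68064

25.68064


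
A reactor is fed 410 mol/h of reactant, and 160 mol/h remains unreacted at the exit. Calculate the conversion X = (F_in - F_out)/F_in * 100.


X = (F_in - F_out) / F_in * 100
Moles reacted = 410 - 160 = 250
X = 250 / 410 * 100
= 0.6098 * 100
= 60.98 %

60.98 %


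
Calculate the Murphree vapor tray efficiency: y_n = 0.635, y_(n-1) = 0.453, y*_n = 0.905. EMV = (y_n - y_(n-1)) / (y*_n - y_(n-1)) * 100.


Murphree vapor efficiency: EMV = (y_n - y_(n-1)) / (y*_n - y_(n-1)) * 100
EMV = (0.635 - 0.453) / (0.905 - 0.453) * 100 = 0.182 / 0.452 * 100 = 40.27

40.27 %


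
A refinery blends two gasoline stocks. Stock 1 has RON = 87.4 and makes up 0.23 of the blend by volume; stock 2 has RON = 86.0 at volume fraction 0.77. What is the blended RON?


Linear blending: RON_blend = sum(vi * RONi)
Contribution 1: 0.23 * 87.4 = 20.102
Contribution 2: 0.77 * 86.0 = 66.22
RON_blend = 20.102 + 66.22 = 86.322

86.322


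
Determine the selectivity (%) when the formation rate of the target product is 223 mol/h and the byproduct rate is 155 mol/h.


Selectivity = desired / (desired + undesired) * 100
Total products = 223 + 155 = 378 mol/h
S = 223 / 378 * 100
= 0.5899 * 100
= 58.99 %

58.99 %


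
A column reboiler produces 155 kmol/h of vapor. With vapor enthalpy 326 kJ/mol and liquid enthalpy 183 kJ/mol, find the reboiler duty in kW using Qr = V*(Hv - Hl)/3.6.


Qr = 155 * (326 - 183) / 3.6 = 155 * 143 / 3.6 = 6157

6157 kW


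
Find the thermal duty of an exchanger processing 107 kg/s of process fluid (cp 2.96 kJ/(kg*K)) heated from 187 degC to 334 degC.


Q = m_dot * cp * delta_T
delta_T = 334 - 187 = 147 K
Q = 107 * 2.96 * 147
= 316.72 * 147
= 46557.84 kW

46557.84 kW


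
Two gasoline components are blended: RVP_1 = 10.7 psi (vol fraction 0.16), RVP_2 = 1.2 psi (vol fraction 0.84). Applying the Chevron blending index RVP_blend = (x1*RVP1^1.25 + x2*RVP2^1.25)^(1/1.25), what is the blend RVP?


Chevron index: RVP_blend = (sum xi*RVPi^1.25)^(1/1.25)
RVP^1.25 terms: 0.16 * 10.7^1.25 + 0.84 * 1.2^1.25 = 4.15136
RVP_blend = 4.15136^(1/1.25) = 3.123

3.123 psi


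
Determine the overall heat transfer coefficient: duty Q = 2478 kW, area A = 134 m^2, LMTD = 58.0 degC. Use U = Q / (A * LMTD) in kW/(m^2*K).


From Q = U*A*LMTD, U = Q / (A * LMTD)
U = 2478 / (134 * 58.0) = 2478 / 7772 = 0.3188

0.3188 kW/(m^2*K)


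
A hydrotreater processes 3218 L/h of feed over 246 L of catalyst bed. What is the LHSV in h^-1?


LHSV = volumetric feed rate / catalyst volume
= 3218 L/h / 246 L
= 13.08 h^-1

13.08 h^-1


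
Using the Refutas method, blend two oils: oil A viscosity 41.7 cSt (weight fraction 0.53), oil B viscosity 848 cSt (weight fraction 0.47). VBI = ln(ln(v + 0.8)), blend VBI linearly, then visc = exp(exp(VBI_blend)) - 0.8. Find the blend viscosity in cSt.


Refutas method: VBN_i = 14.534*ln(ln(visc_i + 0.8)) + 10.975, blended linearly by mass fraction; since VBN is linear in VBI_i = ln(ln(visc_i + 0.8)) and the fractions sum to 1, blend VBI directly: visc = exp(exp(VBI_blend)) - 0.8
VBI_1 = ln(ln(41.7 + 0.8)) = 1.32162
VBI_2 = ln(ln(848 + 0.8)) = 1.90863
VBI_blend = 0.53 * 1.32162 + 0.47 * 1.90863 = 1.59751
visc_blend = exp(exp(1.59751)) - 0.8 = 139.1

139.1 cSt


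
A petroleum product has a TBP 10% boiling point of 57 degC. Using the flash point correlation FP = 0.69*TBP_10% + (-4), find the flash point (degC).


FP = 0.69 * 57 + (-4) = 35.33

35.33 degC


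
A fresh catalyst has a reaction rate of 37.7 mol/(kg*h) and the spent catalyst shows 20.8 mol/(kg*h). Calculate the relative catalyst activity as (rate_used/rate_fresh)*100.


Activity (%) = (rate_used / rate_fresh) * 100
rate_used = 20.8, rate_fresh = 37.7
= (20.8 / 37.7) * 100
= 0.5517 * 100 = 55.17

55.17 %


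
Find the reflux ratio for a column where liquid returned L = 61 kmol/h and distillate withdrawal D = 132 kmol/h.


Reflux ratio definition: R = L / D (liquid returned / distillate withdrawn)
L = 61 kmol/h, D = 132 kmol/h
R = 61 / 132 = 0.4621

0.4621


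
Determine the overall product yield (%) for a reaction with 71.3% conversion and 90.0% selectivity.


Overall yield = conversion (%) * selectivity (%) / 100
Conversion = 71.3%, Selectivity = 90.0%
Y = 71.3 * 90.0 / 100
= 64.17 %

64.17 %


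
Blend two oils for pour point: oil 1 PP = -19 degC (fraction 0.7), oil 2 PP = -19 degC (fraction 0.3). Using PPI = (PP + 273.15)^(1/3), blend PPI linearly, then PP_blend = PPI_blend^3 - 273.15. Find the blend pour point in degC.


PPI_1 = (-19 + 273.15)^(1/3) = 6.334272
PPI_2 = (-19 + 273.15)^(1/3) = 6.334272
PPI_blend = 0.7 * 6.334272 + 0.3 * 6.334272 = 6.334272
PP_blend = 6.334272^3 - 273.15 = 254.15 - 273.15 = -19

-19 degC


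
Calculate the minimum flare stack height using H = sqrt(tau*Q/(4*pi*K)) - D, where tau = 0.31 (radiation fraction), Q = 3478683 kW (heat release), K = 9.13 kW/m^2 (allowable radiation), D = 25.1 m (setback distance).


tau*Q/(4*pi*K) = 0.31 * 3478683 / (4 * pi * 9.13) = 9399.31
sqrt(9399.31) = 96.95
H = 96.95 - 25.1 = 71.85

71.85 m


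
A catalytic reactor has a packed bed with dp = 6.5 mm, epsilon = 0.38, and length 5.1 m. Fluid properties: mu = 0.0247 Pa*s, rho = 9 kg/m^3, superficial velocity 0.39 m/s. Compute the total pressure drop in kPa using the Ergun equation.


dp = 6.5 mm = 0.0065 m
Viscous term = 150*0.0247*0.39*(1-0.38)^2 / (0.0065^2*0.38^3) = 239584
Inertial term = 1.75*9*0.39^2*(1-0.38) / (0.0065*0.38^3) = 4164.25
dP/L = 239584 + 4164.25 = 243748 Pa/m
dP = 243748 * 5.1 / 1000 = 1243 kPa

1243 kPa


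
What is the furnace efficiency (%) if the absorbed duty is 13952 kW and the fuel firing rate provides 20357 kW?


Furnace efficiency = Q_absorbed / Q_fuel * 100
= 13952 / 20357 * 100 = 68.54

68.54 %


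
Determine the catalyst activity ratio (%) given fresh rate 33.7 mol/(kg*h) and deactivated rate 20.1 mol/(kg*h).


Activity (%) = (rate_used / rate_fresh) * 100
rate_used = 20.1, rate_fresh = 33.7
= (20.1 / 33.7) * 100
= 0.5964 * 100 = 59.64

59.64 %


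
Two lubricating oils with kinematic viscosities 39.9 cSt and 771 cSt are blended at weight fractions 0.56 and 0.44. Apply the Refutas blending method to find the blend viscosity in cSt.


Refutas method: VBN_i = 14.534*ln(ln(visc_i + 0.8)) + 10.975, blended linearly by mass fraction; since VBN is linear in VBI_i = ln(ln(visc_i + 0.8)) and the fractions sum to 1, blend VBI directly: visc = exp(exp(VBI_blend)) - 0.8
VBI_1 = ln(ln(39.9 + 0.8)) = 1.31001
VBI_2 = ln(ln(771 + 0.8)) = 1.89443
VBI_blend = 0.56 * 1.31001 + 0.44 * 1.89443 = 1.56715
visc_blend = exp(exp(1.56715)) - 0.8 = 119.9

119.9 cSt


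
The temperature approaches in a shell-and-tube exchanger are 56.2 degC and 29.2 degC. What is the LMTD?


LMTD = (dT1 - dT2) / ln(dT1/dT2)
= (56.2 - 29.2) / ln(56.2 / 29.2) = 27 / 0.654748 = 41.24

41.24 degC


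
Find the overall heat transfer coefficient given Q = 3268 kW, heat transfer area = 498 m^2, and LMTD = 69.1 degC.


From Q = U*A*LMTD, U = Q / (A * LMTD)
U = 3268 / (498 * 69.1) = 3268 / 34411.8 = 0.09497

0.09497 kW/(m^2*K)


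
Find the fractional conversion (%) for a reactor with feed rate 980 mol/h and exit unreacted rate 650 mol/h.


X = (F_in - F_out) / F_in * 100
Moles reacted = 980 - 650 = 330
X = 330 / 980 * 100
= 0.3367 * 100
= 33.67 %

33.67 %


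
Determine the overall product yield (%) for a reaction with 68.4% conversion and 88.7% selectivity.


Overall yield = conversion (%) * selectivity (%) / 100
Conversion = 68.4%, Selectivity = 88.7%
Y = 68.4 * 88.7 / 100
= 60.6708 %

60.6708 %


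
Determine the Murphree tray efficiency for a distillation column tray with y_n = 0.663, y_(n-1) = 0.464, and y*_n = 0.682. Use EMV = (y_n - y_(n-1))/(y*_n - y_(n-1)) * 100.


Murphree vapor efficiency: EMV = (y_n - y_(n-1)) / (y*_n - y_(n-1)) * 100
EMV = (0.663 - 0.464) / (0.682 - 0.464) * 100 = 0.199 / 0.218 * 100 = 91.28

91.28 %


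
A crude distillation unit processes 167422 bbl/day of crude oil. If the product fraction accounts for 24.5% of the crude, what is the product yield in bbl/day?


Crude throughput = 167422 bbl/day
Fraction yield = 24.5%
yield = throughput * fraction / 100
yield = 167422 * 24.5 / 100 = 41018.39

41018.39 bbl/day


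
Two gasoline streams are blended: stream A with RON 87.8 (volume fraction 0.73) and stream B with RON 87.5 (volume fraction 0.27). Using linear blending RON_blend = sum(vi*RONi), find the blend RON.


Linear blending: RON_blend = sum(vi * RONi)
Contribution 1: 0.73 * 87.8 = 64.094
Contribution 2: 0.27 * 87.5 = 23.625
RON_blend = 64.094 + 23.625 = 87.719

87.719


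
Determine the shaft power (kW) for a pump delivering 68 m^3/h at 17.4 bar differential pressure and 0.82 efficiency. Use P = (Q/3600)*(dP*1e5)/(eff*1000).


Q = 68 / 3600 = 0.0188889 m^3/s
P = 0.0188889 * (17.4 * 1e5) / 0.82 / 1000 = 40.08

40.08 kW


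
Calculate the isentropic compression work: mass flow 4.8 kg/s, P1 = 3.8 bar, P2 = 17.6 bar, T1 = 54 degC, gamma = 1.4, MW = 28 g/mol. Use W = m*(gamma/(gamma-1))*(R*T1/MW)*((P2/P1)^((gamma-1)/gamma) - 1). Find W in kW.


Isentropic work: W = m*(gamma/(gamma-1))*(R*T1/MW)*((P2/P1)^((gamma-1)/gamma) - 1)
T1 = 54 + 273.15 = 327.15 K
Pressure ratio = 17.6 / 3.8 = 4.63158
Exponent = (1.4 - 1)/1.4 = 0.285714
(P2/P1)^exp - 1 = 4.63158^0.285714 - 1 = 0.549559
W = 4.8 * 1.4 / 0.4 * 8.314 * 327.15 / 28 * 0.549559 = 896.9

896.9 kW


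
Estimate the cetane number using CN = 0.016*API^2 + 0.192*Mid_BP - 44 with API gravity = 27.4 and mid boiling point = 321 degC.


CN = 0.016 * 27.4^2 + 0.192 * 321 - 44
CN = 12.01216 + 61.632 - 44 = 29.64416

29.64416


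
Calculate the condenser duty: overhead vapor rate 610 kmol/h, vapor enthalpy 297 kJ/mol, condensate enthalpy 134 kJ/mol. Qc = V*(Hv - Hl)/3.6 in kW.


Qc = 610 * (297 - 134) / 3.6 = 610 * 163 / 3.6 = 27620

27620 kW


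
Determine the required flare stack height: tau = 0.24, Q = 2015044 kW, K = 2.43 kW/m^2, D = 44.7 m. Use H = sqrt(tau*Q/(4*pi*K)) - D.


tau*Q/(4*pi*K) = 0.24 * 2015044 / (4 * pi * 2.43) = 15837.2
sqrt(15837.2) = 125.846
H = 125.846 - 44.7 = 81.15

81.15 m


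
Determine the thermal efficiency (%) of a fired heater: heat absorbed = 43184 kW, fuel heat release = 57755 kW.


Furnace efficiency = Q_absorbed / Q_fuel * 100
= 43184 / 57755 * 100 = 74.77

74.77 %


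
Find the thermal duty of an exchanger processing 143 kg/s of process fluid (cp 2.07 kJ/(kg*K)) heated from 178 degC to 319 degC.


Q = m_dot * cp * delta_T
delta_T = 319 - 178 = 141 K
Q = 143 * 2.07 * 141
= 296.01 * 141
= 41737.41 kW

41737.41 kW


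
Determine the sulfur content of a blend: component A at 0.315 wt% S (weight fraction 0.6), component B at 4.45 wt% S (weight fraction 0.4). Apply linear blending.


Linear sulfur blending: S_blend = x1*S1 + x2*S2
Contribution 1: 0.6 * 0.315 = 0.189 wt%
Contribution 2: 0.4 * 4.45 = 1.78 wt%
S_blend = 0.189 + 1.78 = 1.969

1.969 wt%


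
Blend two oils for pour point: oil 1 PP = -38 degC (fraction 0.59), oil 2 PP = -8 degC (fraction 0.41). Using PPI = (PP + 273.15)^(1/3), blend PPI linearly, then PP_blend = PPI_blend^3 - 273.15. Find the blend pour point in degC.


PPI_1 = (-38 + 273.15)^(1/3) = 6.172318
PPI_2 = (-8 + 273.15)^(1/3) = 6.42437
PPI_blend = 0.59 * 6.172318 + 0.41 * 6.42437 = 6.275659
PP_blend = 6.275659^3 - 273.15 = 247.1599 - 273.15 = -25.99

-25.99 degC


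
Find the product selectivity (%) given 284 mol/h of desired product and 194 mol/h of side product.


Selectivity = desired / (desired + undesired) * 100
Total products = 284 + 194 = 478 mol/h
S = 284 / 478 * 100
= 0.5941 * 100
= 59.41 %

59.41 %


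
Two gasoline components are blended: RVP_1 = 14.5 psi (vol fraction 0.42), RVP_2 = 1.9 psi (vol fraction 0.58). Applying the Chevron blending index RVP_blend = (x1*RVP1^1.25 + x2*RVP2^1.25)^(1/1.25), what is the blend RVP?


Chevron index: RVP_blend = (sum xi*RVPi^1.25)^(1/1.25)
RVP^1.25 terms: 0.42 * 14.5^1.25 + 0.58 * 1.9^1.25 = 13.1777
RVP_blend = 13.1777^(1/1.25) = 7.868

7.868 psi


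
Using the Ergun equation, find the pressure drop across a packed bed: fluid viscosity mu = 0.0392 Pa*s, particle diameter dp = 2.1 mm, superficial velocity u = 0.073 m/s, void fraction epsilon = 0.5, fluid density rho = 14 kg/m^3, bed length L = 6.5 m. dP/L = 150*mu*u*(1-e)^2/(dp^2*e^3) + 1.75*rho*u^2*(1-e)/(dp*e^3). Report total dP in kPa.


dp = 2.1 mm = 0.0021 m
Viscous term = 150*0.0392*0.073*(1-0.5)^2 / (0.0021^2*0.5^3) = 194667
Inertial term = 1.75*14*0.073^2*(1-0.5) / (0.0021*0.5^3) = 248.687
dP/L = 194667 + 248.687 = 194916 Pa/m
dP = 194916 * 6.5 / 1000 = 1267 kPa

1267 kPa


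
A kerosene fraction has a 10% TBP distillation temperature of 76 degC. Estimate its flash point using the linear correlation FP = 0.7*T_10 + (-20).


FP = 0.7 * 76 + (-20) = 33.2

33.2 degC


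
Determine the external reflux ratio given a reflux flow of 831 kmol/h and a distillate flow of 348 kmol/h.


Reflux ratio definition: R = L / D (liquid returned / distillate withdrawn)
L = 831 kmol/h, D = 348 kmol/h
R = 831 / 348 = 2.388

2.388


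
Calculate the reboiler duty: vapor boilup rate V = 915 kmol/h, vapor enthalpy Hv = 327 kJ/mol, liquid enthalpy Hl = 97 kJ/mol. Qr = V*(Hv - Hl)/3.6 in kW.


Qr = 915 * (327 - 97) / 3.6 = 915 * 230 / 3.6 = 58460

58460 kW


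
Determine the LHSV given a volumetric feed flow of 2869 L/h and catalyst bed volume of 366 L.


LHSV = volumetric feed rate / catalyst volume
= 2869 L/h / 366 L
= 7.839 h^-1

7.839 h^-1


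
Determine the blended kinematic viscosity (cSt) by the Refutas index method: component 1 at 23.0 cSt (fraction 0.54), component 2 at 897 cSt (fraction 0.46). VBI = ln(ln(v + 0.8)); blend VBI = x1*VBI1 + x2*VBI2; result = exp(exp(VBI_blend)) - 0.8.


Refutas method: VBN_i = 14.534*ln(ln(visc_i + 0.8)) + 10.975, blended linearly by mass fraction; since VBN is linear in VBI_i = ln(ln(visc_i + 0.8)) and the fractions sum to 1, blend VBI directly: visc = exp(exp(VBI_blend)) - 0.8
VBI_1 = ln(ln(23.0 + 0.8)) = 1.15363
VBI_2 = ln(ln(897 + 0.8)) = 1.91691
VBI_blend = 0.54 * 1.15363 + 0.46 * 1.91691 = 1.50474
visc_blend = exp(exp(1.50474)) - 0.8 = 89.49

89.49 cSt


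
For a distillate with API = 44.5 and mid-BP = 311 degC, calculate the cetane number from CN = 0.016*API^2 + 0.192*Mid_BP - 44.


CN = 0.016 * 44.5^2 + 0.192 * 311 - 44
CN = 31.684 + 59.712 - 44 = 47.396

47.396


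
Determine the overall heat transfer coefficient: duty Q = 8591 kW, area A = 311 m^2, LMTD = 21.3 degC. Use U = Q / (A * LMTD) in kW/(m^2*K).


From Q = U*A*LMTD, U = Q / (A * LMTD)
U = 8591 / (311 * 21.3) = 8591 / 6624.3 = 1.297

1.297 kW/(m^2*K)


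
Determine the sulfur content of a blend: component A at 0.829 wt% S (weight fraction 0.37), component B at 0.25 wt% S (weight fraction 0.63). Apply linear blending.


Linear sulfur blending: S_blend = x1*S1 + x2*S2
Contribution 1: 0.37 * 0.829 = 0.30673 wt%
Contribution 2: 0.63 * 0.25 = 0.1575 wt%
S_blend = 0.30673 + 0.1575 = 0.46423

0.46423 wt%


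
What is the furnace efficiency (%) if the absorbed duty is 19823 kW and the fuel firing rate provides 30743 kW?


Furnace efficiency = Q_absorbed / Q_fuel * 100
= 19823 / 30743 * 100 = 64.48

64.48 %


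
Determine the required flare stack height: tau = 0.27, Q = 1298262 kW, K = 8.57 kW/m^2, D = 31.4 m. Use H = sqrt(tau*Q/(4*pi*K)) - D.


tau*Q/(4*pi*K) = 0.27 * 1298262 / (4 * pi * 8.57) = 3254.88
sqrt(3254.88) = 57.0516
H = 57.0516 - 31.4 = 25.65

25.65 m


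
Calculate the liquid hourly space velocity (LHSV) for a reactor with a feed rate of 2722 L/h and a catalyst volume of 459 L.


LHSV = volumetric feed rate / catalyst volume
= 2722 L/h / 459 L
= 5.930 h^-1

5.930 h^-1


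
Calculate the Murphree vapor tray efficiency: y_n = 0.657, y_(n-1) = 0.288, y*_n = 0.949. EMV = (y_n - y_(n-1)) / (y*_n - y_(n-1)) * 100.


Murphree vapor efficiency: EMV = (y_n - y_(n-1)) / (y*_n - y_(n-1)) * 100
EMV = (0.657 - 0.288) / (0.949 - 0.288) * 100 = 0.369 / 0.661 * 100 = 55.82

55.82 %


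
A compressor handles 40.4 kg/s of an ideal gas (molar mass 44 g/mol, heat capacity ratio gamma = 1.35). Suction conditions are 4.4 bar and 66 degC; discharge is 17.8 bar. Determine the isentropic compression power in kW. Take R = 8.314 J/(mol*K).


Isentropic work: W = m*(gamma/(gamma-1))*(R*T1/MW)*((P2/P1)^((gamma-1)/gamma) - 1)
T1 = 66 + 273.15 = 339.15 K
Pressure ratio = 17.8 / 4.4 = 4.04545
Exponent = (1.35 - 1)/1.35 = 0.259259
(P2/P1)^exp - 1 = 4.04545^0.259259 - 1 = 0.436685
W = 40.4 * 1.35 / 0.35 * 8.314 * 339.15 / 44 * 0.436685 = 4361

4361 kW


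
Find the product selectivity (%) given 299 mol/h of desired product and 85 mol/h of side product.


Selectivity = desired / (desired + undesired) * 100
Total products = 299 + 85 = 384 mol/h
S = 299 / 384 * 100
= 0.7786 * 100
= 77.86 %

77.86 %


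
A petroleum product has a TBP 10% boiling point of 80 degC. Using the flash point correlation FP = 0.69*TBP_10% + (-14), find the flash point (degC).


FP = 0.69 * 80 + (-14) = 41.2

41.2 degC


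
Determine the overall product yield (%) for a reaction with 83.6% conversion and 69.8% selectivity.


Overall yield = conversion (%) * selectivity (%) / 100
Conversion = 83.6%, Selectivity = 69.8%
Y = 83.6 * 69.8 / 100
= 58.3528 %

58.3528 %


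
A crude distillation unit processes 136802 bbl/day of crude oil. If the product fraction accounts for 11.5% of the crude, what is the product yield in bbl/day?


Crude throughput = 136802 bbl/day
Fraction yield = 11.5%
yield = throughput * fraction / 100
yield = 136802 * 11.5 / 100 = 15732.23

15732.23 bbl/day


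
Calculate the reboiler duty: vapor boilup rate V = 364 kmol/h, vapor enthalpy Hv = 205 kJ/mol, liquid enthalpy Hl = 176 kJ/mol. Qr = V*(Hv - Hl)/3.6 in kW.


Qr = 364 * (205 - 176) / 3.6 = 364 * 29 / 3.6 = 2932

2932 kW


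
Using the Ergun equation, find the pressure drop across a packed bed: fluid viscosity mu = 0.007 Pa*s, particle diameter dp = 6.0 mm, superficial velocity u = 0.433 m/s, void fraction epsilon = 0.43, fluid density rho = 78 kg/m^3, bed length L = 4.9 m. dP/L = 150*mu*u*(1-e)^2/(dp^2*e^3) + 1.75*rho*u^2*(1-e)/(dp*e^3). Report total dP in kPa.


dp = 6.0 mm = 0.006 m
Viscous term = 150*0.007*0.433*(1-0.43)^2 / (0.006^2*0.43^3) = 51608.2
Inertial term = 1.75*78*0.433^2*(1-0.43) / (0.006*0.43^3) = 30579.2
dP/L = 51608.2 + 30579.2 = 82187.4 Pa/m
dP = 82187.4 * 4.9 / 1000 = 402.7 kPa

402.7 kPa


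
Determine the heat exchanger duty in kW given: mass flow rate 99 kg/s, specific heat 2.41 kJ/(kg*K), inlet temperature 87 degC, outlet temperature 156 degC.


Q = m_dot * cp * delta_T
delta_T = 156 - 87 = 69 K
Q = 99 * 2.41 * 69
= 238.59 * 69
= 16462.71 kW

16462.71 kW


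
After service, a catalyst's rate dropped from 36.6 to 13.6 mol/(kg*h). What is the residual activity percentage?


Activity (%) = (rate_used / rate_fresh) * 100
rate_used = 13.6, rate_fresh = 36.6
= (13.6 / 36.6) * 100
= 0.3716 * 100 = 37.16

37.16 %


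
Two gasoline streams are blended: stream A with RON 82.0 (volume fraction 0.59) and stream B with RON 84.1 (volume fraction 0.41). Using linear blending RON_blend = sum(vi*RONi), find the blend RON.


Linear blending: RON_blend = sum(vi * RONi)
Contribution 1: 0.59 * 82.0 = 48.38
Contribution 2: 0.41 * 84.1 = 34.481
RON_blend = 48.38 + 34.481 = 82.861

82.861


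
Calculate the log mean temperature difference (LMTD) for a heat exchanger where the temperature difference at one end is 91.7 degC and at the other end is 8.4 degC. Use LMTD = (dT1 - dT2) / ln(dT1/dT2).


LMTD = (dT1 - dT2) / ln(dT1/dT2)
= (91.7 - 8.4) / ln(91.7 / 8.4) = 83.3 / 2.39029 = 34.85

34.85 degC


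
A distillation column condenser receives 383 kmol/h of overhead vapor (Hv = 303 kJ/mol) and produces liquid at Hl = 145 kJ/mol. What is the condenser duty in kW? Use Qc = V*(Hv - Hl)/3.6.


Qc = 383 * (303 - 145) / 3.6 = 383 * 158 / 3.6 = 16810

16810 kW


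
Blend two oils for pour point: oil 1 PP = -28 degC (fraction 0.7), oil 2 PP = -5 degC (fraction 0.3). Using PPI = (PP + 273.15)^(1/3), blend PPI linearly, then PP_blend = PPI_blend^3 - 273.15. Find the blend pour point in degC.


PPI_1 = (-28 + 273.15)^(1/3) = 6.258601
PPI_2 = (-5 + 273.15)^(1/3) = 6.448508
PPI_blend = 0.7 * 6.258601 + 0.3 * 6.448508 = 6.315573
PP_blend = 6.315573^3 - 273.15 = 251.9059 - 273.15 = -21.24

-21.24 degC


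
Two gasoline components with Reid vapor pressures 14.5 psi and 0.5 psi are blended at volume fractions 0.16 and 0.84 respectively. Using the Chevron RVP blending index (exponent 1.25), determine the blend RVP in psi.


Chevron index: RVP_blend = (sum xi*RVPi^1.25)^(1/1.25)
RVP^1.25 terms: 0.16 * 14.5^1.25 + 0.84 * 0.5^1.25 = 4.88038
RVP_blend = 4.88038^(1/1.25) = 3.554

3.554 psi


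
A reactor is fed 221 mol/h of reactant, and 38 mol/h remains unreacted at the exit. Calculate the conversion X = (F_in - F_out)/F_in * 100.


X = (F_in - F_out) / F_in * 100
Moles reacted = 221 - 38 = 183
X = 183 / 221 * 100
= 0.8281 * 100
= 82.81 %

82.81 %


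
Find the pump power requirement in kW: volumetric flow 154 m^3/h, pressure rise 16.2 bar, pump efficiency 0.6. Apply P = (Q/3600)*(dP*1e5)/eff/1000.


Q = 154 / 3600 = 0.0427778 m^3/s
P = 0.0427778 * (16.2 * 1e5) / 0.6 / 1000 = 115.5

115.5 kW


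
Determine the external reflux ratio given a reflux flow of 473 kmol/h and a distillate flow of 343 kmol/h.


Reflux ratio definition: R = L / D (liquid returned / distillate withdrawn)
L = 473 kmol/h, D = 343 kmol/h
R = 473 / 343 = 1.379

1.379


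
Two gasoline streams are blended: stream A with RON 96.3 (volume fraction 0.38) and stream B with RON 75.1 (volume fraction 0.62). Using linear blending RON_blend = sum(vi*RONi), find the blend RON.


Linear blending: RON_blend = sum(vi * RONi)
Contribution 1: 0.38 * 96.3 = 36.594
Contribution 2: 0.62 * 75.1 = 46.562
RON_blend = 36.594 + 46.562 = 83.156

83.156


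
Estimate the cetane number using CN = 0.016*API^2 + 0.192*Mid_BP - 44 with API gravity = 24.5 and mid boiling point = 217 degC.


CN = 0.016 * 24.5^2 + 0.192 * 217 - 44
CN = 9.604 + 41.664 - 44 = 7.268

7.268


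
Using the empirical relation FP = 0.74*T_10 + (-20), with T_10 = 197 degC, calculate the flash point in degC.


FP = 0.74 * 197 + (-20) = 125.78

125.78 degC


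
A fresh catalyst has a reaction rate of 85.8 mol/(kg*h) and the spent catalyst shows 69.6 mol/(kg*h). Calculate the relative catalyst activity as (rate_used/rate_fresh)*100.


Activity (%) = (rate_used / rate_fresh) * 100
rate_used = 69.6, rate_fresh = 85.8
= (69.6 / 85.8) * 100
= 0.8112 * 100 = 81.12

81.12 %


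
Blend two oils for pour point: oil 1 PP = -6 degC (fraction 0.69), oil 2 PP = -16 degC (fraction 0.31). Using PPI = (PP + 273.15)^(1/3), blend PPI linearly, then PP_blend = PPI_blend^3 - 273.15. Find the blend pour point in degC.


PPI_1 = (-6 + 273.15)^(1/3) = 6.440482
PPI_2 = (-16 + 273.15)^(1/3) = 6.359098
PPI_blend = 0.69 * 6.440482 + 0.31 * 6.359098 = 6.415253
PP_blend = 6.415253^3 - 273.15 = 264.0228 - 273.15 = -9.13

-9.13 degC


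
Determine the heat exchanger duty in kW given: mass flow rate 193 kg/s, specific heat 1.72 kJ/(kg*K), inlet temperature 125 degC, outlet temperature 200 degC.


Q = m_dot * cp * delta_T
delta_T = 200 - 125 = 75 K
Q = 193 * 1.72 * 75
= 331.96 * 75
= 24897 kW

24897 kW


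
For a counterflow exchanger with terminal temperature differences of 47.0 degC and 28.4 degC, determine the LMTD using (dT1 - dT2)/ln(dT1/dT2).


LMTD = (dT1 - dT2) / ln(dT1/dT2)
= (47.0 - 28.4) / ln(47.0 / 28.4) = 18.6 / 0.503758 = 36.92

36.92 degC


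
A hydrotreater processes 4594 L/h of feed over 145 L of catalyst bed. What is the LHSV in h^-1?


LHSV = volumetric feed rate / catalyst volume
= 4594 L/h / 145 L
= 31.68 h^-1

31.68 h^-1


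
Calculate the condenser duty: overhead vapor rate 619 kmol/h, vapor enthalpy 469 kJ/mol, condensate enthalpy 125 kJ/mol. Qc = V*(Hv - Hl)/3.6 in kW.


Qc = 619 * (469 - 125) / 3.6 = 619 * 344 / 3.6 = 59150

59150 kW


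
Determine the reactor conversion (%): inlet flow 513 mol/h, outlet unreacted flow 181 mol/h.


X = (F_in - F_out) / F_in * 100
Moles reacted = 513 - 181 = 332
X = 332 / 513 * 100
= 0.6472 * 100
= 64.72 %

64.72 %


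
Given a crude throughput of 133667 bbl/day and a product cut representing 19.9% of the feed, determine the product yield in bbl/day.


Crude throughput = 133667 bbl/day
Fraction yield = 19.9%
yield = throughput * fraction / 100
yield = 133667 * 19.9 / 100 = 26599.733

26599.733 bbl/day


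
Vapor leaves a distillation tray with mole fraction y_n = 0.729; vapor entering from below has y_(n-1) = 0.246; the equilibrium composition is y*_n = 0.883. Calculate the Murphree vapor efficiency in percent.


Murphree vapor efficiency: EMV = (y_n - y_(n-1)) / (y*_n - y_(n-1)) * 100
EMV = (0.729 - 0.246) / (0.883 - 0.246) * 100 = 0.483 / 0.637 * 100 = 75.82

75.82 %


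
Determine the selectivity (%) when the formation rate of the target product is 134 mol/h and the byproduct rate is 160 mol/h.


Selectivity = desired / (desired + undesired) * 100
Total products = 134 + 160 = 294 mol/h
S = 134 / 294 * 100
= 0.4558 * 100
= 45.58 %

45.58 %


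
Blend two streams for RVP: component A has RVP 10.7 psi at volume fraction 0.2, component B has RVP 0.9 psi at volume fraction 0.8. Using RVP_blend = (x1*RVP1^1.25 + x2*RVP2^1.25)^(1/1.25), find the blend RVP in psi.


Chevron index: RVP_blend = (sum xi*RVPi^1.25)^(1/1.25)
RVP^1.25 terms: 0.2 * 10.7^1.25 + 0.8 * 0.9^1.25 = 4.57172
RVP_blend = 4.57172^(1/1.25) = 3.373

3.373 psi


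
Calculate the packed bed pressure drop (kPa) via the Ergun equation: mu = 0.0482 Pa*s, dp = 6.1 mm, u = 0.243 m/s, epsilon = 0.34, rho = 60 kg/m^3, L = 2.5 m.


dp = 6.1 mm = 0.0061 m
Viscous term = 150*0.0482*0.243*(1-0.34)^2 / (0.0061^2*0.34^3) = 523282
Inertial term = 1.75*60*0.243^2*(1-0.34) / (0.0061*0.34^3) = 17067.9
dP/L = 523282 + 17067.9 = 540350 Pa/m
dP = 540350 * 2.5 / 1000 = 1351 kPa

1351 kPa


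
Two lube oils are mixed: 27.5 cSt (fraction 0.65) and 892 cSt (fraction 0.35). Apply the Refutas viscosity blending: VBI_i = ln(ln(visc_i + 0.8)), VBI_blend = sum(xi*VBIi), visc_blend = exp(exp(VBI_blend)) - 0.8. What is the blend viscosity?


Refutas method: VBN_i = 14.534*ln(ln(visc_i + 0.8)) + 10.975, blended linearly by mass fraction; since VBN is linear in VBI_i = ln(ln(visc_i + 0.8)) and the fractions sum to 1, blend VBI directly: visc = exp(exp(VBI_blend)) - 0.8
VBI_1 = ln(ln(27.5 + 0.8)) = 1.20683
VBI_2 = ln(ln(892 + 0.8)) = 1.91609
VBI_blend = 0.65 * 1.20683 + 0.35 * 1.91609 = 1.45507
visc_blend = exp(exp(1.45507)) - 0.8 = 71.79

71.79 cSt


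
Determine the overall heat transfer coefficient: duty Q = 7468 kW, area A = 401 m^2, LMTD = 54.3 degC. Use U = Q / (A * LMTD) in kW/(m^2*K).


From Q = U*A*LMTD, U = Q / (A * LMTD)
U = 7468 / (401 * 54.3) = 7468 / 21774.3 = 0.3430

0.3430 kW/(m^2*K)


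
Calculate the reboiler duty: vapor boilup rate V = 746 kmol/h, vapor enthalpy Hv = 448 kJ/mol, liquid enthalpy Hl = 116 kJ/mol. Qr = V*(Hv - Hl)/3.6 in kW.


Qr = 746 * (448 - 116) / 3.6 = 746 * 332 / 3.6 = 68800

68800 kW


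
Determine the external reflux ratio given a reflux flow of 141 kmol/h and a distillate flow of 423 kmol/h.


Reflux ratio definition: R = L / D (liquid returned / distillate withdrawn)
L = 141 kmol/h, D = 423 kmol/h
R = 141 / 423 = 0.3333

0.3333


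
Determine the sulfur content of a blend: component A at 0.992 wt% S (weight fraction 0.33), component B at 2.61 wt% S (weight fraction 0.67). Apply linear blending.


Linear sulfur blending: S_blend = x1*S1 + x2*S2
Contribution 1: 0.33 * 0.992 = 0.32736 wt%
Contribution 2: 0.67 * 2.61 = 1.7487 wt%
S_blend = 0.32736 + 1.7487 = 2.07606

2.07606 wt%


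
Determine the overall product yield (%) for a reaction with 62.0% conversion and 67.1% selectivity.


Overall yield = conversion (%) * selectivity (%) / 100
Conversion = 62.0%, Selectivity = 67.1%
Y = 62.0 * 67.1 / 100
= 41.602 %

41.602 %


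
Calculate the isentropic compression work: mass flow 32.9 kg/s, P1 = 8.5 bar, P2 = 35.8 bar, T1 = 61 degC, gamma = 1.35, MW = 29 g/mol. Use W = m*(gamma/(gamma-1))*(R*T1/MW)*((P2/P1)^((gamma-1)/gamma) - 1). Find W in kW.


Isentropic work: W = m*(gamma/(gamma-1))*(R*T1/MW)*((P2/P1)^((gamma-1)/gamma) - 1)
T1 = 61 + 273.15 = 334.15 K
Pressure ratio = 35.8 / 8.5 = 4.21176
Exponent = (1.35 - 1)/1.35 = 0.259259
(P2/P1)^exp - 1 = 4.21176^0.259259 - 1 = 0.45177
W = 32.9 * 1.35 / 0.35 * 8.314 * 334.15 / 29 * 0.45177 = 5492

5492 kW


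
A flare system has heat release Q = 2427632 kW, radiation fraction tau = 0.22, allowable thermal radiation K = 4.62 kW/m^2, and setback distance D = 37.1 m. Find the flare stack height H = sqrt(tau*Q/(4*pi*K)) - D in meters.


tau*Q/(4*pi*K) = 0.22 * 2427632 / (4 * pi * 4.62) = 9199.28
sqrt(9199.28) = 95.9129
H = 95.9129 - 37.1 = 58.81

58.81 m


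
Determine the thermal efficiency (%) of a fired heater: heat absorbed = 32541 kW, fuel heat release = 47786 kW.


Furnace efficiency = Q_absorbed / Q_fuel * 100
= 32541 / 47786 * 100 = 68.10

68.10 %


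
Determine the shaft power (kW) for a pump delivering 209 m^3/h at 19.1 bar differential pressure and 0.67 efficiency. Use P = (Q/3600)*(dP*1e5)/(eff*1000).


Q = 209 / 3600 = 0.0580556 m^3/s
P = 0.0580556 * (19.1 * 1e5) / 0.67 / 1000 = 165.5

165.5 kW


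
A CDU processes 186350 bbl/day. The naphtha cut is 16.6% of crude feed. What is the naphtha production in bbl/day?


Crude throughput = 186350 bbl/day
Fraction yield = 16.6%
yield = throughput * fraction / 100
yield = 186350 * 16.6 / 100 = 30934.1

30934.1 bbl/day


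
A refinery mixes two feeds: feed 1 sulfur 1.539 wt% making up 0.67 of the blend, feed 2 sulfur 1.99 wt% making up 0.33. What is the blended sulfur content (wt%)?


Linear sulfur blending: S_blend = x1*S1 + x2*S2
Contribution 1: 0.67 * 1.539 = 1.03113 wt%
Contribution 2: 0.33 * 1.99 = 0.6567 wt%
S_blend = 1.03113 + 0.6567 = 1.68783

1.68783 wt%


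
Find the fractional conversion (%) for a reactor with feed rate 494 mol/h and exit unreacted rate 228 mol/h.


X = (F_in - F_out) / F_in * 100
Moles reacted = 494 - 228 = 266
X = 266 / 494 * 100
= 0.5385 * 100
= 53.85 %

53.85 %


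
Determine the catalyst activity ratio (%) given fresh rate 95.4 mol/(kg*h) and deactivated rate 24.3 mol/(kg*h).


Activity (%) = (rate_used / rate_fresh) * 100
rate_used = 24.3, rate_fresh = 95.4
= (24.3 / 95.4) * 100
= 0.2547 * 100 = 25.47

25.47 %


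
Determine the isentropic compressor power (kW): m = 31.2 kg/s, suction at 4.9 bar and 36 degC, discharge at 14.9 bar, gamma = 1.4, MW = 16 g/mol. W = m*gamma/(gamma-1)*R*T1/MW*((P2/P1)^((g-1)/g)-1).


Isentropic work: W = m*(gamma/(gamma-1))*(R*T1/MW)*((P2/P1)^((gamma-1)/gamma) - 1)
T1 = 36 + 273.15 = 309.15 K
Pressure ratio = 14.9 / 4.9 = 3.04082
Exponent = (1.4 - 1)/1.4 = 0.285714
(P2/P1)^exp - 1 = 3.04082^0.285714 - 1 = 0.374033
W = 31.2 * 1.4 / 0.4 * 8.314 * 309.15 / 16 * 0.374033 = 6561

6561 kW


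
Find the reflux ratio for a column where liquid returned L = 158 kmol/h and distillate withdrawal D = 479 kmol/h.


Reflux ratio definition: R = L / D (liquid returned / distillate withdrawn)
L = 158 kmol/h, D = 479 kmol/h
R = 158 / 479 = 0.3299

0.3299


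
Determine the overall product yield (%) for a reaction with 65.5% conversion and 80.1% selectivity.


Overall yield = conversion (%) * selectivity (%) / 100
Conversion = 65.5%, Selectivity = 80.1%
Y = 65.5 * 80.1 / 100
= 52.4655 %

52.4655 %


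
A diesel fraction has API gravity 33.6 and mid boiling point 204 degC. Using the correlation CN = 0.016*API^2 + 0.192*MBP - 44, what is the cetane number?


CN = 0.016 * 33.6^2 + 0.192 * 204 - 44
CN = 18.06336 + 39.168 - 44 = 13.23136

13.23136


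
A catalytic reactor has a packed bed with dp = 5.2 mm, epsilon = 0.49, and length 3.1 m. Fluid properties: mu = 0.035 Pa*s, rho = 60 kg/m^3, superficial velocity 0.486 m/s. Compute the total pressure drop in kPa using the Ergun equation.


dp = 5.2 mm = 0.0052 m
Viscous term = 150*0.035*0.486*(1-0.49)^2 / (0.0052^2*0.49^3) = 208613
Inertial term = 1.75*60*0.486^2*(1-0.49) / (0.0052*0.49^3) = 20674.8
dP/L = 208613 + 20674.8 = 229288 Pa/m
dP = 229288 * 3.1 / 1000 = 710.8 kPa

710.8 kPa


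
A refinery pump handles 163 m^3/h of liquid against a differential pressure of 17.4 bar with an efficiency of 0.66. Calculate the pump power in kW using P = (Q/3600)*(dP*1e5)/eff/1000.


Q = 163 / 3600 = 0.0452778 m^3/s
P = 0.0452778 * (17.4 * 1e5) / 0.66 / 1000 = 119.4

119.4 kW


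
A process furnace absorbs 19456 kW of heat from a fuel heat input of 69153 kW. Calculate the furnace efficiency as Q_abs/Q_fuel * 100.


Furnace efficiency = Q_absorbed / Q_fuel * 100
= 19456 / 69153 * 100 = 28.13

28.13 %


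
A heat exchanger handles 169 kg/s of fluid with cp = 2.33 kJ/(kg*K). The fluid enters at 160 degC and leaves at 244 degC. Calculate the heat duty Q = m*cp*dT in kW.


Q = m_dot * cp * delta_T
delta_T = 244 - 160 = 84 K
Q = 169 * 2.33 * 84
= 393.77 * 84
= 33076.68 kW

33076.68 kW


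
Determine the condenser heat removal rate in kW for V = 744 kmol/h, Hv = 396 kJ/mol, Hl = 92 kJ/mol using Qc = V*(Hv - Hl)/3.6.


Qc = 744 * (396 - 92) / 3.6 = 744 * 304 / 3.6 = 62830

62830 kW


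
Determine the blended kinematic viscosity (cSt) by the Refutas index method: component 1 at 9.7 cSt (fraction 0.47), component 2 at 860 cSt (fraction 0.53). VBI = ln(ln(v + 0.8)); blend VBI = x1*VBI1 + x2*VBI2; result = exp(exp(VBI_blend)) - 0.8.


Refutas method: VBN_i = 14.534*ln(ln(visc_i + 0.8)) + 10.975, blended linearly by mass fraction; since VBN is linear in VBI_i = ln(ln(visc_i + 0.8)) and the fractions sum to 1, blend VBI directly: visc = exp(exp(VBI_blend)) - 0.8
VBI_1 = ln(ln(9.7 + 0.8)) = 0.855
VBI_2 = ln(ln(860 + 0.8)) = 1.91071
VBI_blend = 0.47 * 0.855 + 0.53 * 1.91071 = 1.41453
visc_blend = exp(exp(1.41453)) - 0.8 = 60.42

60.42 cSt


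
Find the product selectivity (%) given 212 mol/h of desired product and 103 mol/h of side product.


Selectivity = desired / (desired + undesired) * 100
Total products = 212 + 103 = 315 mol/h
S = 212 / 315 * 100
= 0.6730 * 100
= 67.30 %

67.30 %


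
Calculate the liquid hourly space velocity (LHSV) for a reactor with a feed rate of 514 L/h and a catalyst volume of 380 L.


LHSV = volumetric feed rate / catalyst volume
= 514 L/h / 380 L
= 1.353 h^-1

1.353 h^-1


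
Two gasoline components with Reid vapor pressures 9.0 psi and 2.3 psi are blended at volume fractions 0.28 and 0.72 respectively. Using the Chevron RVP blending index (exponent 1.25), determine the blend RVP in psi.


Chevron index: RVP_blend = (sum xi*RVPi^1.25)^(1/1.25)
RVP^1.25 terms: 0.28 * 9.0^1.25 + 0.72 * 2.3^1.25 = 6.40412
RVP_blend = 6.40412^(1/1.25) = 4.417

4.417 psi


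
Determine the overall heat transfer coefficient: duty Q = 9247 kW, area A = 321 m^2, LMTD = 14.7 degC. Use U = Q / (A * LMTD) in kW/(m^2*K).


From Q = U*A*LMTD, U = Q / (A * LMTD)
U = 9247 / (321 * 14.7) = 9247 / 4718.7 = 1.960

1.960 kW/(m^2*K)


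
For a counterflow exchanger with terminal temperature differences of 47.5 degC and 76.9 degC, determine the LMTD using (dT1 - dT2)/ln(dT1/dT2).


LMTD = (dT1 - dT2) / ln(dT1/dT2)
= (47.5 - 76.9) / ln(47.5 / 76.9) = -29.4 / -0.481776 = 61.02

61.02 degC


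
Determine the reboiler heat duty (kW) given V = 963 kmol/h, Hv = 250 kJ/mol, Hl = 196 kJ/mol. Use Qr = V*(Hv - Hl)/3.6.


Qr = 963 * (250 - 196) / 3.6 = 963 * 54 / 3.6 = 14440

14440 kW


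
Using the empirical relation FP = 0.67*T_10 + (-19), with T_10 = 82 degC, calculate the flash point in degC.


FP = 0.67 * 82 + (-19) = 35.94

35.94 degC


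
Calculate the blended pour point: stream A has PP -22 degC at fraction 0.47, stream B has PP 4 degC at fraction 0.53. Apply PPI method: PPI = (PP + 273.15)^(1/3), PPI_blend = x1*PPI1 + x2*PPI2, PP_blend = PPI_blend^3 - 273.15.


PPI_1 = (-22 + 273.15)^(1/3) = 6.30925
PPI_2 = (4 + 273.15)^(1/3) = 6.51986
PPI_blend = 0.47 * 6.30925 + 0.53 * 6.51986 = 6.420873
PP_blend = 6.420873^3 - 273.15 = 264.7172 - 273.15 = -8.43

-8.43 degC


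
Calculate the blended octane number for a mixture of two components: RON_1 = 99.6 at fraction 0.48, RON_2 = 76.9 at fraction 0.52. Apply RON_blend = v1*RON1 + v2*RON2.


Linear blending: RON_blend = sum(vi * RONi)
Contribution 1: 0.48 * 99.6 = 47.808
Contribution 2: 0.52 * 76.9 = 39.988
RON_blend = 47.808 + 39.988 = 87.796

87.796


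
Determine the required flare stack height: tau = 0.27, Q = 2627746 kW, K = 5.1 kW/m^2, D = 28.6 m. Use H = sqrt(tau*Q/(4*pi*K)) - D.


tau*Q/(4*pi*K) = 0.27 * 2627746 / (4 * pi * 5.1) = 11070.5
sqrt(11070.5) = 105.216
H = 105.216 - 28.6 = 76.62

76.62 m


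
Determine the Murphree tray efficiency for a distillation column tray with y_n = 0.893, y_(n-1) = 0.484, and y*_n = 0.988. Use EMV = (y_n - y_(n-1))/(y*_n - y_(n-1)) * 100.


Murphree vapor efficiency: EMV = (y_n - y_(n-1)) / (y*_n - y_(n-1)) * 100
EMV = (0.893 - 0.484) / (0.988 - 0.484) * 100 = 0.409 / 0.504 * 100 = 81.15

81.15 %


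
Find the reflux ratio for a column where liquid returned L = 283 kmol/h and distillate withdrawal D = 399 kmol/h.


Reflux ratio definition: R = L / D (liquid returned / distillate withdrawn)
L = 283 kmol/h, D = 399 kmol/h
R = 283 / 399 = 0.7093

0.7093


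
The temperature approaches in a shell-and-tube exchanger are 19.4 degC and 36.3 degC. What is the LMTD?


LMTD = (dT1 - dT2) / ln(dT1/dT2)
= (19.4 - 36.3) / ln(19.4 / 36.3) = -16.9 / -0.626545 = 26.97

26.97 degC


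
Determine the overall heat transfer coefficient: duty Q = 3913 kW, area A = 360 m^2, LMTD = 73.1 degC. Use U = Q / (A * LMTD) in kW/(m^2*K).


From Q = U*A*LMTD, U = Q / (A * LMTD)
U = 3913 / (360 * 73.1) = 3913 / 26316 = 0.1487

0.1487 kW/(m^2*K)


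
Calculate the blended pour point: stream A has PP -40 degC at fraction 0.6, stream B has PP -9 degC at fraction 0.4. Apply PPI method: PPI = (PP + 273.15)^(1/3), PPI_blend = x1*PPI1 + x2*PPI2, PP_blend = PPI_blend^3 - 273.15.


PPI_1 = (-40 + 273.15)^(1/3) = 6.15477
PPI_2 = (-9 + 273.15)^(1/3) = 6.416283
PPI_blend = 0.6 * 6.15477 + 0.4 * 6.416283 = 6.259375
PP_blend = 6.259375^3 - 273.15 = 245.2409 - 273.15 = -27.91

-27.91 degC


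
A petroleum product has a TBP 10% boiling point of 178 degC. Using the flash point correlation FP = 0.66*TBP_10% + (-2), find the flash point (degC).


FP = 0.66 * 178 + (-2) = 115.48

115.48 degC


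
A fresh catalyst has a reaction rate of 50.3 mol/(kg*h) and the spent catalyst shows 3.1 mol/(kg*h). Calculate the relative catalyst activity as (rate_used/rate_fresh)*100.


Activity (%) = (rate_used / rate_fresh) * 100
rate_used = 3.1, rate_fresh = 50.3
= (3.1 / 50.3) * 100
= 0.06163 * 100 = 6.163

6.163 %


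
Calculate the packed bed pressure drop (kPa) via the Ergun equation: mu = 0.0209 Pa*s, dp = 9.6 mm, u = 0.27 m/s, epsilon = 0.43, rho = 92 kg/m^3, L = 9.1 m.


dp = 9.6 mm = 0.0096 m
Viscous term = 150*0.0209*0.27*(1-0.43)^2 / (0.0096^2*0.43^3) = 37532.1
Inertial term = 1.75*92*0.27^2*(1-0.43) / (0.0096*0.43^3) = 8764.99
dP/L = 37532.1 + 8764.99 = 46297.1 Pa/m
dP = 46297.1 * 9.1 / 1000 = 421.3 kPa

421.3 kPa
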